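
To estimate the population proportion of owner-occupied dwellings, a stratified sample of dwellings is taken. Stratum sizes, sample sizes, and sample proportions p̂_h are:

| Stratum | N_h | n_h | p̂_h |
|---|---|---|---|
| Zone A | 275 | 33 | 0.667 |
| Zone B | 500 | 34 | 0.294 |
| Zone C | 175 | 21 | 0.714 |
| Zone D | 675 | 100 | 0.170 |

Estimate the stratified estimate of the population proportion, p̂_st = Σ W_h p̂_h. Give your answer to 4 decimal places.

p̂_st ≈ 0.3508

N = 1625; stratum weights W_h = N_h/N.
p̂_st = Σ W_h p̂_h = (275·0.667 + 500·0.294 + 175·0.714 + 675·0.170)/1625 = 0.35085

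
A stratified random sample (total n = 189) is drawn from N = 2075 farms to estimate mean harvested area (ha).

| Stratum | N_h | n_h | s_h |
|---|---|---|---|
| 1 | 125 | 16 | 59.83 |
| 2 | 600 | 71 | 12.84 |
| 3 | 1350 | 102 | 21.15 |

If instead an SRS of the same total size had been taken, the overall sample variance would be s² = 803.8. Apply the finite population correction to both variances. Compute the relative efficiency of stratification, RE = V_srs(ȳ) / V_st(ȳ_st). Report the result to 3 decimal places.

RE ≈ 1.489

V̂(ȳ_st) = Σ W_h² (1 − n_h/N_h) s_h²/n_h, with W_h = N_h/N and N = 2075:
  stratum 1: (125/2075)²·(1 − 16/125)·59.83²/16 = 0.707976
  stratum 2: (600/2075)²·(1 − 71/600)·12.84²/71 = 0.171176
  stratum 3: (1350/2075)²·(1 − 102/1350)·21.15²/102 = 1.71606
V_st = 2.59521
V_srs = (1 − 189/2075)·803.8/189 = 3.86554
Relative efficiency = V_srs / V_st = 3.86554/2.59521 = 1.4895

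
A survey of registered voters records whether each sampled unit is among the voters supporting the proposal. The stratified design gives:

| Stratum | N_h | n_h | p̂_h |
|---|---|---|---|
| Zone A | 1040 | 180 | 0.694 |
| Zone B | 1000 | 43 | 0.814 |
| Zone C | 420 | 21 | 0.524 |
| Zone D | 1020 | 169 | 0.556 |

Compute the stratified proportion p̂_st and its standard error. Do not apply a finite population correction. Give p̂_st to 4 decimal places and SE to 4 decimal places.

p̂_st ≈ 0.6675, SE ≈ 0.0267

N = 3480; stratum weights W_h = N_h/N.
p̂_st = Σ W_h p̂_h = (1040·0.694 + 1000·0.814 + 420·0.524 + 1020·0.556)/3480 = 0.66752
V̂(p̂_st) = Σ W_h² p̂_h(1−p̂_h)/(n_h−1):
  stratum Zone A: (1040/3480)²·0.694·0.306/179 = 0.000105959
  stratum Zone B: (1000/3480)²·0.814·0.186/42 = 0.000297666
  stratum Zone C: (420/3480)²·0.524·0.476/20 = 0.000181655
  stratum Zone D: (1020/3480)²·0.556·0.444/168 = 0.000126238
V̂(p̂_st) = 0.000711518; SE = √V̂ = 0.0266743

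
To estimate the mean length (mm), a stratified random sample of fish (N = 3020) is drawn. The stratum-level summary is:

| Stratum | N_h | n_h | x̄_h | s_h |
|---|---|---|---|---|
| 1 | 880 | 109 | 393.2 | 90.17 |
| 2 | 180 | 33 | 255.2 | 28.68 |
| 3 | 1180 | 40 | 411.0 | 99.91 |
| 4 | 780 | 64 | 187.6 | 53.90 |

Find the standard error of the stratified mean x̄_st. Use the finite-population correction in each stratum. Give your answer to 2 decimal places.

V̂(x̄_st) = Σ W_h² (1 − n_h/N_h) s_h²/n_h, with W_h = N_h/N and N = 3020:
  stratum 1: (880/3020)²·(1 − 109/880)·90.17²/109 = 5.54908
  stratum 2: (180/3020)²·(1 − 33/180)·28.68²/33 = 0.0723137
  stratum 3: (1180/3020)²·(1 − 40/1180)·99.91²/40 = 36.807
  stratum 4: (780/3020)²·(1 − 64/780)·53.90²/64 = 2.77966
V̂(x̄_st) = 45.2081
SE(x̄_st) = √45.2081 = 6.7237

SE(x̄_st) ≈ 6.72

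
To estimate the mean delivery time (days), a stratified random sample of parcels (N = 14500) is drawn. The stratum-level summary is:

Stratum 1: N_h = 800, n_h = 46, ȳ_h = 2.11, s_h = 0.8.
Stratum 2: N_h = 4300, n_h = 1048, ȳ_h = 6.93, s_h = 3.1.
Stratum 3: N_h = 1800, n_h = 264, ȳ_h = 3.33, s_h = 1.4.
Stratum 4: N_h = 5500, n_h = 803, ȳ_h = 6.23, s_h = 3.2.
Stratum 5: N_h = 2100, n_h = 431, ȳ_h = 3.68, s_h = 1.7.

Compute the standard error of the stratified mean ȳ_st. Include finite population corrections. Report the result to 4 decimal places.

SE(ȳ_st) ≈ 0.0493

V̂(ȳ_st) = Σ W_h² (1 − n_h/N_h) s_h²/n_h, with W_h = N_h/N and N = 14500:
  stratum 1: (800/14500)²·(1 − 46/800)·0.8²/46 = 3.9916e-05
  stratum 2: (4300/14500)²·(1 − 1048/4300)·3.1²/1048 = 0.000609881
  stratum 3: (1800/14500)²·(1 − 264/1800)·1.4²/264 = 9.76292e-05
  stratum 4: (5500/14500)²·(1 − 803/5500)·3.2²/803 = 0.00156687
  stratum 5: (2100/14500)²·(1 − 431/2100)·1.7²/431 = 0.000111779
V̂(ȳ_st) = 0.00242607
SE(ȳ_st) = √0.00242607 = 0.0492552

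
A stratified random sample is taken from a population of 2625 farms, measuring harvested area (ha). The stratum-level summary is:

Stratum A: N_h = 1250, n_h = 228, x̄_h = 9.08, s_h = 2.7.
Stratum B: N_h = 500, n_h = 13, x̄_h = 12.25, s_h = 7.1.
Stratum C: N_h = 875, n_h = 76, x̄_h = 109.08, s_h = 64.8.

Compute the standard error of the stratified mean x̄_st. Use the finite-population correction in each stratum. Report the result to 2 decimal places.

SE(x̄_st) ≈ 2.40

V̂(x̄_st) = Σ W_h² (1 − n_h/N_h) s_h²/n_h, with W_h = N_h/N and N = 2625:
  stratum A: (1250/2625)²·(1 − 228/1250)·2.7²/228 = 0.00592782
  stratum B: (500/2625)²·(1 − 13/500)·7.1²/13 = 0.137029
  stratum C: (875/2625)²·(1 − 76/875)·64.8²/76 = 5.60574
V̂(x̄_st) = 5.74869
SE(x̄_st) = √5.74869 = 2.39764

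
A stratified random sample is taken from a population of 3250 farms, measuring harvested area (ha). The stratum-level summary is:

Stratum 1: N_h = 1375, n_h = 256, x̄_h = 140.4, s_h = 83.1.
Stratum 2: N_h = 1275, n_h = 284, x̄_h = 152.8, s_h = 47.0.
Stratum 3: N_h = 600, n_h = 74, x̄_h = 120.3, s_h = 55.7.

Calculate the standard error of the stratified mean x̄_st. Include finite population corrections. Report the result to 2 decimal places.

V̂(x̄_st) = Σ W_h² (1 − n_h/N_h) s_h²/n_h, with W_h = N_h/N and N = 3250:
  stratum 1: (1375/3250)²·(1 − 256/1375)·83.1²/256 = 3.92942
  stratum 2: (1275/3250)²·(1 − 284/1275)·47.0²/284 = 0.930453
  stratum 3: (600/3250)²·(1 − 74/600)·55.7²/74 = 1.25271
V̂(x̄_st) = 6.11258
SE(x̄_st) = √6.11258 = 2.47236

SE(x̄_st) ≈ 2.47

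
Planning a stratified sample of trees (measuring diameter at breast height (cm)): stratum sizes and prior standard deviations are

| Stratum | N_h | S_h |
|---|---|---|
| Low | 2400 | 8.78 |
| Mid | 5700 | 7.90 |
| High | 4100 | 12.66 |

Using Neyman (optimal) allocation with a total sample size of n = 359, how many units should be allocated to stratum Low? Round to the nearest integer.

Neyman allocation: n_h = n · N_h S_h / Σ N_i S_i, with n = 359.
  stratum Low: N_h·S_h = 2400·8.78 = 21072.00
  stratum Mid: N_h·S_h = 5700·7.90 = 45030.00
  stratum High: N_h·S_h = 4100·12.66 = 51906.00
Σ N_h S_h = 118008.00
n for stratum Low = 359·21072.00/118008.00 = 64.105 → 64

64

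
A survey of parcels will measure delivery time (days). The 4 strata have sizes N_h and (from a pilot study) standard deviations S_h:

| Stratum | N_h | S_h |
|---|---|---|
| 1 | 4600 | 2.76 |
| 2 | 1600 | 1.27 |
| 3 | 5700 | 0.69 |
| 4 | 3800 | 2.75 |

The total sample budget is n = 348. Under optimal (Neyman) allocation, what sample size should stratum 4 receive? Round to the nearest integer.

125

Neyman allocation: n_h = n · N_h S_h / Σ N_i S_i, with n = 348.
  stratum 1: N_h·S_h = 4600·2.76 = 12696.00
  stratum 2: N_h·S_h = 1600·1.27 = 2032.00
  stratum 3: N_h·S_h = 5700·0.69 = 3933.00
  stratum 4: N_h·S_h = 3800·2.75 = 10450.00
Σ N_h S_h = 29111.00
n for stratum 4 = 348·10450.00/29111.00 = 124.922 → 125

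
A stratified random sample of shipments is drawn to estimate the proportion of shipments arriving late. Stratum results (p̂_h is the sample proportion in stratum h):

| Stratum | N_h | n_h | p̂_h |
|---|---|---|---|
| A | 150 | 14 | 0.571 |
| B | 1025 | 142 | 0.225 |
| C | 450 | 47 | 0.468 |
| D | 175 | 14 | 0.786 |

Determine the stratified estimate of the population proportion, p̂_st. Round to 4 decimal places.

N = 1800; stratum weights W_h = N_h/N.
p̂_st = Σ W_h p̂_h = (150·0.571 + 1025·0.225 + 450·0.468 + 175·0.786)/1800 = 0.36913

p̂_st ≈ 0.3691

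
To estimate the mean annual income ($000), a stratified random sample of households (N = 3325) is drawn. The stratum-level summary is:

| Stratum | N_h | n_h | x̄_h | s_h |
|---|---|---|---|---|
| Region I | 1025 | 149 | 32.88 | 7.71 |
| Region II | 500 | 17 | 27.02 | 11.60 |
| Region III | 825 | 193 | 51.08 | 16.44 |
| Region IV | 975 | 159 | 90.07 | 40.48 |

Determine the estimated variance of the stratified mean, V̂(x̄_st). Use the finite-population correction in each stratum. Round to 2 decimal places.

V̂(x̄_st) ≈ 1.01

V̂(x̄_st) = Σ W_h² (1 − n_h/N_h) s_h²/n_h, with W_h = N_h/N and N = 3325:
  stratum Region I: (1025/3325)²·(1 − 149/1025)·7.71²/149 = 0.0324017
  stratum Region II: (500/3325)²·(1 − 17/500)·11.60²/17 = 0.172902
  stratum Region III: (825/3325)²·(1 − 193/825)·16.44²/193 = 0.0660441
  stratum Region IV: (975/3325)²·(1 − 159/975)·40.48²/159 = 0.741644
V̂(x̄_st) = 1.01299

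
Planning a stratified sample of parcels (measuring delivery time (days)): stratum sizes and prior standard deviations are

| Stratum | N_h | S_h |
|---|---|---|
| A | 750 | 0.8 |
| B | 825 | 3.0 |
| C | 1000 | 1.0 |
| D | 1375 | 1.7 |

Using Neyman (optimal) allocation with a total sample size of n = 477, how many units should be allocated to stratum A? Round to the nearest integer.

45

Neyman allocation: n_h = n · N_h S_h / Σ N_i S_i, with n = 477.
  stratum A: N_h·S_h = 750·0.8 = 600.00
  stratum B: N_h·S_h = 825·3.0 = 2475.00
  stratum C: N_h·S_h = 1000·1.0 = 1000.00
  stratum D: N_h·S_h = 1375·1.7 = 2337.50
Σ N_h S_h = 6412.50
n for stratum A = 477·600.00/6412.50 = 44.632 → 45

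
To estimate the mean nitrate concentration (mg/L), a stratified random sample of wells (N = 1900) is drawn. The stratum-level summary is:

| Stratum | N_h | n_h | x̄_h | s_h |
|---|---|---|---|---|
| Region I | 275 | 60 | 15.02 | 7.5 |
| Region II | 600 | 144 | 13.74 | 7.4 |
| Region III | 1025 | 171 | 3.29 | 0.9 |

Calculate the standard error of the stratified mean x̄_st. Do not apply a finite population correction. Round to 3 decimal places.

SE(x̄_st) ≈ 0.243

V̂(x̄_st) = Σ W_h² s_h²/n_h, with W_h = N_h/N and N = 1900:
  stratum Region I: (275/1900)²·7.5²/60 = 0.0196395
  stratum Region II: (600/1900)²·7.4²/144 = 0.0379224
  stratum Region III: (1025/1900)²·0.9²/171 = 0.00137857
V̂(x̄_st) = 0.0589405
SE(x̄_st) = √0.0589405 = 0.242777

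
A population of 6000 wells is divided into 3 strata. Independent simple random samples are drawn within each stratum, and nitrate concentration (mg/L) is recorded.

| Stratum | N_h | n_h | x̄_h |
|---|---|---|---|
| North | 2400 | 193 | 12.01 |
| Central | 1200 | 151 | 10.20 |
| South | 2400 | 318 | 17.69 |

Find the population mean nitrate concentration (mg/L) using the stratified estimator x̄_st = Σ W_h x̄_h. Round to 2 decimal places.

x̄_st ≈ 13.92

N = Σ N_h = 6000. Stratum weights W_h = N_h/N.
x̄_st = (2400·12.01 + 1200·10.20 + 2400·17.69) / 6000 = 13.9200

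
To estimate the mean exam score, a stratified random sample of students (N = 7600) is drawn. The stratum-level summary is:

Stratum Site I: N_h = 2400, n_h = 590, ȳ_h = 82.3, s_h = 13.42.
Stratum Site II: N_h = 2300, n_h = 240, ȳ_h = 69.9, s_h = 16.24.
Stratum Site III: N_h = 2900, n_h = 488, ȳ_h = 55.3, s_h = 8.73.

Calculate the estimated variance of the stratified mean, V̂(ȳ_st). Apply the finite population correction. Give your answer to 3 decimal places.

V̂(ȳ_st) ≈ 0.132

V̂(ȳ_st) = Σ W_h² (1 − n_h/N_h) s_h²/n_h, with W_h = N_h/N and N = 7600:
  stratum Site I: (2400/7600)²·(1 − 590/2400)·13.42²/590 = 0.022957
  stratum Site II: (2300/7600)²·(1 − 240/2300)·16.24²/240 = 0.0901423
  stratum Site III: (2900/7600)²·(1 − 488/2900)·8.73²/488 = 0.0189128
V̂(ȳ_st) = 0.132012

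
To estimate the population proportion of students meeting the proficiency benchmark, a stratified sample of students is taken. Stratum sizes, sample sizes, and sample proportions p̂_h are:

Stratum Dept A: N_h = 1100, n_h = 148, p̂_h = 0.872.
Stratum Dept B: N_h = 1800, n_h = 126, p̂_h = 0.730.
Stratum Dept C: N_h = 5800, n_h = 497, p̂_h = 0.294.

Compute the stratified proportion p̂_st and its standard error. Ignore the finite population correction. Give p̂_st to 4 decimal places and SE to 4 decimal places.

N = 8700; stratum weights W_h = N_h/N.
p̂_st = Σ W_h p̂_h = (1100·0.872 + 1800·0.730 + 5800·0.294)/8700 = 0.45729
V̂(p̂_st) = Σ W_h² p̂_h(1−p̂_h)/(n_h−1):
  stratum Dept A: (1100/8700)²·0.872·0.128/147 = 1.21382e-05
  stratum Dept B: (1800/8700)²·0.730·0.270/125 = 6.74968e-05
  stratum Dept C: (5800/8700)²·0.294·0.706/496 = 0.000185989
V̂(p̂_st) = 0.000265624; SE = √V̂ = 0.016298

p̂_st ≈ 0.4573, SE ≈ 0.0163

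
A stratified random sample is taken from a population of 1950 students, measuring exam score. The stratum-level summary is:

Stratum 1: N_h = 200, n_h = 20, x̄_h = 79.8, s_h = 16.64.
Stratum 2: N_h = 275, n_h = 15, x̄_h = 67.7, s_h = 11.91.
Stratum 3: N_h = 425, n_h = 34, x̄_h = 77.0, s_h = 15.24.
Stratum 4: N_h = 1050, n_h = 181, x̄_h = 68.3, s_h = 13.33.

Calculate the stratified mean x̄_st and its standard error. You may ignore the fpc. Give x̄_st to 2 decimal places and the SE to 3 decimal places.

x̄_st = Σ W_h x̄_h = (200·79.8 + 275·67.7 + 425·77.0 + 1050·68.3)/1950 = 71.29103
V̂(x̄_st) = Σ W_h² s_h²/n_h, with W_h = N_h/N and N = 1950:
  stratum 1: (200/1950)²·16.64²/20 = 0.145636
  stratum 2: (275/1950)²·11.91²/15 = 0.188074
  stratum 3: (425/1950)²·15.24²/34 = 0.324489
  stratum 4: (1050/1950)²·13.33²/181 = 0.284637
V̂(x̄_st) = 0.942835
SE(x̄_st) = √0.942835 = 0.970997

x̄_st ≈ 71.29, SE ≈ 0.971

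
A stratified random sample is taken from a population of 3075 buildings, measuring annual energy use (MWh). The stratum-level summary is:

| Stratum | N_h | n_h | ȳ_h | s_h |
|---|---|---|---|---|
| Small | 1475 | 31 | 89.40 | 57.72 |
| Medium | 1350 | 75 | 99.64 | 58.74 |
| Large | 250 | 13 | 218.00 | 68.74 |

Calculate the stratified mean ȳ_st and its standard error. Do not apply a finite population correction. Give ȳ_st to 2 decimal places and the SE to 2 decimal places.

ȳ_st ≈ 104.35, SE ≈ 6.00

ȳ_st = Σ W_h ȳ_h = (1475·89.40 + 1350·99.64 + 250·218.00)/3075 = 104.35089
V̂(ȳ_st) = Σ W_h² s_h²/n_h, with W_h = N_h/N and N = 3075:
  stratum Small: (1475/3075)²·57.72²/31 = 24.7278
  stratum Medium: (1350/3075)²·58.74²/75 = 8.86715
  stratum Large: (250/3075)²·68.74²/13 = 2.40251
V̂(ȳ_st) = 35.9974
SE(ȳ_st) = √35.9974 = 5.99978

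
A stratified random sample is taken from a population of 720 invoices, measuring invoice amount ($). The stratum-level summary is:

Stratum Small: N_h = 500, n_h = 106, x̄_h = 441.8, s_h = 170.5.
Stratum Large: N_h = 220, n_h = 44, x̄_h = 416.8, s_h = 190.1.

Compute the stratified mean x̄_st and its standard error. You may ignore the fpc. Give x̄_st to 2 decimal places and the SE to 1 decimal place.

x̄_st ≈ 434.16, SE ≈ 14.5

x̄_st = Σ W_h x̄_h = (500·441.8 + 220·416.8)/720 = 434.16111
V̂(x̄_st) = Σ W_h² s_h²/n_h, with W_h = N_h/N and N = 720:
  stratum Small: (500/720)²·170.5²/106 = 132.257
  stratum Large: (220/720)²·190.1²/44 = 76.6817
V̂(x̄_st) = 208.939
SE(x̄_st) = √208.939 = 14.4547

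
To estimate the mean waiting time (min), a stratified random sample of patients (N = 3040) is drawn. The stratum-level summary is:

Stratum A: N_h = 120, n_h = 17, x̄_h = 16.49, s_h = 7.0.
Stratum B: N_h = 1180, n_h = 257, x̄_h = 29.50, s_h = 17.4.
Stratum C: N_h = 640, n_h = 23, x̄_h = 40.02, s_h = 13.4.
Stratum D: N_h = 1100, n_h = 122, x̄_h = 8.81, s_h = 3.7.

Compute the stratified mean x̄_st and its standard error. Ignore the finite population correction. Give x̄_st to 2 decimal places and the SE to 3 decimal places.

x̄_st = Σ W_h x̄_h = (120·16.49 + 1180·29.50 + 640·40.02 + 1100·8.81)/3040 = 23.71467
V̂(x̄_st) = Σ W_h² s_h²/n_h, with W_h = N_h/N and N = 3040:
  stratum A: (120/3040)²·7.0²/17 = 0.0044912
  stratum B: (1180/3040)²·17.4²/257 = 0.177493
  stratum C: (640/3040)²·13.4²/23 = 0.346015
  stratum D: (1100/3040)²·3.7²/122 = 0.014692
V̂(x̄_st) = 0.542691
SE(x̄_st) = √0.542691 = 0.736676

x̄_st ≈ 23.71, SE ≈ 0.737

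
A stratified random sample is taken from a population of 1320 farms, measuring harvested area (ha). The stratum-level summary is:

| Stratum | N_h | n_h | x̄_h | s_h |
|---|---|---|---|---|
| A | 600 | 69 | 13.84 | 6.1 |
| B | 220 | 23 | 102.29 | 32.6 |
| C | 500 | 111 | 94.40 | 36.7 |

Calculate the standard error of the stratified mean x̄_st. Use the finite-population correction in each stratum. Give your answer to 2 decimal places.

V̂(x̄_st) = Σ W_h² (1 − n_h/N_h) s_h²/n_h, with W_h = N_h/N and N = 1320:
  stratum A: (600/1320)²·(1 − 69/600)·6.1²/69 = 0.0986072
  stratum B: (220/1320)²·(1 − 23/220)·32.6²/23 = 1.14934
  stratum C: (500/1320)²·(1 − 111/500)·36.7²/111 = 1.35451
V̂(x̄_st) = 2.60245
SE(x̄_st) = √2.60245 = 1.61321

SE(x̄_st) ≈ 1.61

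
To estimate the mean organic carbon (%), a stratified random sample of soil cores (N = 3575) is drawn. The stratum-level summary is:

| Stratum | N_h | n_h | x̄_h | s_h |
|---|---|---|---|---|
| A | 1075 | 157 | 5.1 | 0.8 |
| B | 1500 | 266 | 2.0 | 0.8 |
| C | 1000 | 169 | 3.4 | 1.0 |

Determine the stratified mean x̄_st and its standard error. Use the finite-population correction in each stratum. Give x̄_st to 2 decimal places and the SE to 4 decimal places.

x̄_st = Σ W_h x̄_h = (1075·5.1 + 1500·2.0 + 1000·3.4)/3575 = 3.32378
V̂(x̄_st) = Σ W_h² (1 − n_h/N_h) s_h²/n_h, with W_h = N_h/N and N = 3575:
  stratum A: (1075/3575)²·(1 − 157/1075)·0.8²/157 = 0.00031476
  stratum B: (1500/3575)²·(1 − 266/1500)·0.8²/266 = 0.00034846
  stratum C: (1000/3575)²·(1 − 169/1000)·1.0²/169 = 0.000384735
V̂(x̄_st) = 0.00104796
SE(x̄_st) = √0.00104796 = 0.0323721

x̄_st ≈ 3.32, SE ≈ 0.0324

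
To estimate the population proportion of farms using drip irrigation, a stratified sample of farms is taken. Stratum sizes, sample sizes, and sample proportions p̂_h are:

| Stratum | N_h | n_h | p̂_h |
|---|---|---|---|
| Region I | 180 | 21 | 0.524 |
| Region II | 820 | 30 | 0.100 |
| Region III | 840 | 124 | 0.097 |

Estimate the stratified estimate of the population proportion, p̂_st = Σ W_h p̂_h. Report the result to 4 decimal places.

N = 1840; stratum weights W_h = N_h/N.
p̂_st = Σ W_h p̂_h = (180·0.524 + 820·0.100 + 840·0.097)/1840 = 0.14011

p̂_st ≈ 0.1401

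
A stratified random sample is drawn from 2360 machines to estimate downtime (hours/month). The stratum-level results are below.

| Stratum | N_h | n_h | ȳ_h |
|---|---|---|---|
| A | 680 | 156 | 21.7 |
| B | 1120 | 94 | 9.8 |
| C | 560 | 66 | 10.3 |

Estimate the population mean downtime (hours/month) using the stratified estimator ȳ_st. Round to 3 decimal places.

ȳ_st ≈ 13.347

N = Σ N_h = 2360. Stratum weights W_h = N_h/N.
ȳ_st = (680·21.7 + 1120·9.8 + 560·10.3) / 2360 = 13.34746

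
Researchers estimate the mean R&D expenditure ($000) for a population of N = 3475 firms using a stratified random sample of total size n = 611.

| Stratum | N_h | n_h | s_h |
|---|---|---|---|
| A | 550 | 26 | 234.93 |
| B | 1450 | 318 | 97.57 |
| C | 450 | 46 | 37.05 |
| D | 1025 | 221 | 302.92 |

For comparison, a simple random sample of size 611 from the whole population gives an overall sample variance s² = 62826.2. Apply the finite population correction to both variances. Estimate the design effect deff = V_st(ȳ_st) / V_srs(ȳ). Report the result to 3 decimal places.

deff ≈ 0.985

V̂(ȳ_st) = Σ W_h² (1 − n_h/N_h) s_h²/n_h, with W_h = N_h/N and N = 3475:
  stratum A: (550/3475)²·(1 − 26/550)·234.93²/26 = 50.6627
  stratum B: (1450/3475)²·(1 − 318/1450)·97.57²/318 = 4.06921
  stratum C: (450/3475)²·(1 − 46/450)·37.05²/46 = 0.449265
  stratum D: (1025/3475)²·(1 − 221/1025)·302.92²/221 = 28.3357
V_st = 83.5168
V_srs = (1 − 611/3475)·62826.2/611 = 84.7457
deff = V_st / V_srs = 83.5168/84.7457 = 0.9855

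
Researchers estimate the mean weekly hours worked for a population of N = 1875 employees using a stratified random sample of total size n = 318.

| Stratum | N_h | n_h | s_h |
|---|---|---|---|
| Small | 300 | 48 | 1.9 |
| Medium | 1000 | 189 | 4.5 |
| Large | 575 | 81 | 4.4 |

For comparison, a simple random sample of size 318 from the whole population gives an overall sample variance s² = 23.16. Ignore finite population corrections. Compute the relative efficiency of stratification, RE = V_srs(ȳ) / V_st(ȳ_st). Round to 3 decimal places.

RE ≈ 1.327

V̂(ȳ_st) = Σ W_h² s_h²/n_h, with W_h = N_h/N and N = 1875:
  stratum Small: (300/1875)²·1.9²/48 = 0.00192533
  stratum Medium: (1000/1875)²·4.5²/189 = 0.0304762
  stratum Large: (575/1875)²·4.4²/81 = 0.0224778
V_st = 0.0548793
V_srs = s²/n = 23.16/318 = 0.0728302
Relative efficiency = V_srs / V_st = 0.0728302/0.0548793 = 1.3271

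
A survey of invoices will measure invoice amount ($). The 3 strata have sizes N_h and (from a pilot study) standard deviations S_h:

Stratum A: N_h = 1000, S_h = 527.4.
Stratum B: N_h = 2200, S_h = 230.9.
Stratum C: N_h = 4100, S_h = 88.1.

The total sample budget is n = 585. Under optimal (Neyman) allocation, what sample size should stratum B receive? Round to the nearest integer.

213

Neyman allocation: n_h = n · N_h S_h / Σ N_i S_i, with n = 585.
  stratum A: N_h·S_h = 1000·527.4 = 527400.00
  stratum B: N_h·S_h = 2200·230.9 = 507980.00
  stratum C: N_h·S_h = 4100·88.1 = 361210.00
Σ N_h S_h = 1396590.00
n for stratum B = 585·507980.00/1396590.00 = 212.781 → 213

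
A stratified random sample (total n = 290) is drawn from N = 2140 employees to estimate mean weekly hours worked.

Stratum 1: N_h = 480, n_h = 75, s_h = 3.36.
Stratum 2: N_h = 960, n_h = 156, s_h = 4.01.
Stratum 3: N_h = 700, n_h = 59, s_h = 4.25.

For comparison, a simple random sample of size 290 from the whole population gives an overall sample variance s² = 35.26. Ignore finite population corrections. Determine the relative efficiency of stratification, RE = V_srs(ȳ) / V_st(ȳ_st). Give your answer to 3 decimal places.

RE ≈ 1.991

V̂(ȳ_st) = Σ W_h² s_h²/n_h, with W_h = N_h/N and N = 2140:
  stratum 1: (480/2140)²·3.36²/75 = 0.00757307
  stratum 2: (960/2140)²·4.01²/156 = 0.0207434
  stratum 3: (700/2140)²·4.25²/59 = 0.0327563
V_st = 0.0610727
V_srs = s²/n = 35.26/290 = 0.121586
Relative efficiency = V_srs / V_st = 0.121586/0.0610727 = 1.9908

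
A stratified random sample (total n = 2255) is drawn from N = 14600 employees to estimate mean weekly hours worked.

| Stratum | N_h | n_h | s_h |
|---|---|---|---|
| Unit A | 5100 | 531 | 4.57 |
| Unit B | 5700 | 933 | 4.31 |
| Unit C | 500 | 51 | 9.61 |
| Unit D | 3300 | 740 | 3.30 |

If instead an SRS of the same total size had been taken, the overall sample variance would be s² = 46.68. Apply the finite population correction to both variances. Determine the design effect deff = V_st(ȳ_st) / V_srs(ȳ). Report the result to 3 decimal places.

V̂(ȳ_st) = Σ W_h² (1 − n_h/N_h) s_h²/n_h, with W_h = N_h/N and N = 14600:
  stratum Unit A: (5100/14600)²·(1 − 531/5100)·4.57²/531 = 0.00429955
  stratum Unit B: (5700/14600)²·(1 − 933/5700)·4.31²/933 = 0.00253797
  stratum Unit C: (500/14600)²·(1 − 51/500)·9.61²/51 = 0.00190716
  stratum Unit D: (3300/14600)²·(1 − 740/3300)·3.30²/740 = 0.000583236
V_st = 0.00932793
V_srs = (1 − 2255/14600)·46.68/2255 = 0.0175034
deff = V_st / V_srs = 0.00932793/0.0175034 = 0.5329

deff ≈ 0.533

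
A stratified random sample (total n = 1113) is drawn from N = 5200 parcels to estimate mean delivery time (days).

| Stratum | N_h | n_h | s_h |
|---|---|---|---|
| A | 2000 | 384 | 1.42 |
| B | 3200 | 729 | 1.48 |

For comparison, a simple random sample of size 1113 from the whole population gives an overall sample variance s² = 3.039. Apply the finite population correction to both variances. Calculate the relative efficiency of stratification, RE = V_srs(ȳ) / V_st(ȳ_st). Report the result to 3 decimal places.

V̂(ȳ_st) = Σ W_h² (1 − n_h/N_h) s_h²/n_h, with W_h = N_h/N and N = 5200:
  stratum A: (2000/5200)²·(1 − 384/2000)·1.42²/384 = 0.000627639
  stratum B: (3200/5200)²·(1 − 729/3200)·1.48²/729 = 0.000878642
V_st = 0.00150628
V_srs = (1 − 1113/5200)·3.039/1113 = 0.00214604
Relative efficiency = V_srs / V_st = 0.00214604/0.00150628 = 1.4247

RE ≈ 1.425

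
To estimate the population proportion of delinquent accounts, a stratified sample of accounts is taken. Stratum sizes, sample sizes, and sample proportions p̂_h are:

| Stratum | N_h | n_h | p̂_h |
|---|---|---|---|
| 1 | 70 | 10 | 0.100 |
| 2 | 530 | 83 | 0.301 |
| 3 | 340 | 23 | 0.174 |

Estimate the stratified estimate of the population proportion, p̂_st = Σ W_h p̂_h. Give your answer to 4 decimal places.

p̂_st ≈ 0.2401

N = 940; stratum weights W_h = N_h/N.
p̂_st = Σ W_h p̂_h = (70·0.100 + 530·0.301 + 340·0.174)/940 = 0.24010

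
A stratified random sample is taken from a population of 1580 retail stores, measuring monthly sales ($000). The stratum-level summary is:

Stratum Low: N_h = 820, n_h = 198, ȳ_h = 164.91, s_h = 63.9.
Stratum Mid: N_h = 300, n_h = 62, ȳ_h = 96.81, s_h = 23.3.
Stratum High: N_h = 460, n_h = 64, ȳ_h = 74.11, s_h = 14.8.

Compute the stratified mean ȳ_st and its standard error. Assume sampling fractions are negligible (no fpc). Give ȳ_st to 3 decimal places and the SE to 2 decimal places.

ȳ_st ≈ 125.544, SE ≈ 2.48

ȳ_st = Σ W_h ȳ_h = (820·164.91 + 300·96.81 + 460·74.11)/1580 = 125.54418
V̂(ȳ_st) = Σ W_h² s_h²/n_h, with W_h = N_h/N and N = 1580:
  stratum Low: (820/1580)²·63.9²/198 = 5.55457
  stratum Mid: (300/1580)²·23.3²/62 = 0.315681
  stratum High: (460/1580)²·14.8²/64 = 0.290098
V̂(ȳ_st) = 6.16034
SE(ȳ_st) = √6.16034 = 2.482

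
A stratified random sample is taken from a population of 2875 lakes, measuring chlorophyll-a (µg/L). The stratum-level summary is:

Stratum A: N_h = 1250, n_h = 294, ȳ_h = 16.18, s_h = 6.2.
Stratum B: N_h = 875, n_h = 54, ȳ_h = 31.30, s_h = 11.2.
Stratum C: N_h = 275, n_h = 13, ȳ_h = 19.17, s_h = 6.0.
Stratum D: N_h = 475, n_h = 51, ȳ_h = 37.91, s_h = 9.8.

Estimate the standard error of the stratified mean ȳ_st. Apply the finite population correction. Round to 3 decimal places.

V̂(ȳ_st) = Σ W_h² (1 − n_h/N_h) s_h²/n_h, with W_h = N_h/N and N = 2875:
  stratum A: (1250/2875)²·(1 − 294/1250)·6.2²/294 = 0.0189029
  stratum B: (875/2875)²·(1 − 54/875)·11.2²/54 = 0.201891
  stratum C: (275/2875)²·(1 − 13/275)·6.0²/13 = 0.0241389
  stratum D: (475/2875)²·(1 − 51/475)·9.8²/51 = 0.0458845
V̂(ȳ_st) = 0.290818
SE(ȳ_st) = √0.290818 = 0.539275

SE(ȳ_st) ≈ 0.539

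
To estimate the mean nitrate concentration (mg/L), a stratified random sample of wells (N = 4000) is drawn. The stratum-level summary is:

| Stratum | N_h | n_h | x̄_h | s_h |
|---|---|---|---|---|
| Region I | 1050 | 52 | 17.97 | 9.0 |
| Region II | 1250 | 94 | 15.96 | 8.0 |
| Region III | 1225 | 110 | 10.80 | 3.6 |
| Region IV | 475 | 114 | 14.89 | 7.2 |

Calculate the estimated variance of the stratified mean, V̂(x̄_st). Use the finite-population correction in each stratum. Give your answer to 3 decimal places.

V̂(x̄_st) = Σ W_h² (1 − n_h/N_h) s_h²/n_h, with W_h = N_h/N and N = 4000:
  stratum Region I: (1050/4000)²·(1 − 52/1050)·9.0²/52 = 0.102019
  stratum Region II: (1250/4000)²·(1 − 94/1250)·8.0²/94 = 0.0614894
  stratum Region III: (1225/4000)²·(1 − 110/1225)·3.6²/110 = 0.0100578
  stratum Region IV: (475/4000)²·(1 − 114/475)·7.2²/114 = 0.0048735
V̂(x̄_st) = 0.17844

V̂(x̄_st) ≈ 0.178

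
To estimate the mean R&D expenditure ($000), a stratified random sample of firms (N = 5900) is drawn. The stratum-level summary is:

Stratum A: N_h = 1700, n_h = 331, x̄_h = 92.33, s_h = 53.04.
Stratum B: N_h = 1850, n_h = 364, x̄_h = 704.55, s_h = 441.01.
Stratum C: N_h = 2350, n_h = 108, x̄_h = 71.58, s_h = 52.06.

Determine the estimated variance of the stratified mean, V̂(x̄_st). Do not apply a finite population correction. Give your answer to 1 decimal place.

V̂(x̄_st) = Σ W_h² s_h²/n_h, with W_h = N_h/N and N = 5900:
  stratum A: (1700/5900)²·53.04²/331 = 0.705623
  stratum B: (1850/5900)²·441.01²/364 = 52.5333
  stratum C: (2350/5900)²·52.06²/108 = 3.98122
V̂(x̄_st) = 57.2202

V̂(x̄_st) ≈ 57.2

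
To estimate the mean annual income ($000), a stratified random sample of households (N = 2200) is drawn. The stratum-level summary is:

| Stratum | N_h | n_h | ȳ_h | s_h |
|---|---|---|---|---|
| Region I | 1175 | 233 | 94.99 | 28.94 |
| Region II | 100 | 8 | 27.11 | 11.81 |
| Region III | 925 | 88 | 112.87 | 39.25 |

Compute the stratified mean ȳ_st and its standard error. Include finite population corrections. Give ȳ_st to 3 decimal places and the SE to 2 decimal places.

ȳ_st ≈ 99.422, SE ≈ 1.91

ȳ_st = Σ W_h ȳ_h = (1175·94.99 + 100·27.11 + 925·112.87)/2200 = 99.42227
V̂(ȳ_st) = Σ W_h² (1 − n_h/N_h) s_h²/n_h, with W_h = N_h/N and N = 2200:
  stratum Region I: (1175/2200)²·(1 − 233/1175)·28.94²/233 = 0.822024
  stratum Region II: (100/2200)²·(1 − 8/100)·11.81²/8 = 0.03314
  stratum Region III: (925/2200)²·(1 − 88/925)·39.25²/88 = 2.80039
V̂(ȳ_st) = 3.65555
SE(ȳ_st) = √3.65555 = 1.91195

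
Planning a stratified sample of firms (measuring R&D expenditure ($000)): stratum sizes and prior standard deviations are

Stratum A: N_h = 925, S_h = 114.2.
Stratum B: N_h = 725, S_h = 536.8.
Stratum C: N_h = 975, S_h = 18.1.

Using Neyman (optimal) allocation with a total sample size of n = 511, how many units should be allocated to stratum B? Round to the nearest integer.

388

Neyman allocation: n_h = n · N_h S_h / Σ N_i S_i, with n = 511.
  stratum A: N_h·S_h = 925·114.2 = 105635.00
  stratum B: N_h·S_h = 725·536.8 = 389180.00
  stratum C: N_h·S_h = 975·18.1 = 17647.50
Σ N_h S_h = 512462.50
n for stratum B = 511·389180.00/512462.50 = 388.069 → 388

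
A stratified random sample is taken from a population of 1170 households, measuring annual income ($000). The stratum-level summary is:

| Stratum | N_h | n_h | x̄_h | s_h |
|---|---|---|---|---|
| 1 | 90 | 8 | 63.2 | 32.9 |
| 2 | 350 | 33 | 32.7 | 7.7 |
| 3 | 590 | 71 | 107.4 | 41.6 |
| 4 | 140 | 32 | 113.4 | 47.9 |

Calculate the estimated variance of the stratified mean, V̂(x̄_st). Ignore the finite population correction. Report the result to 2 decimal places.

V̂(x̄_st) ≈ 8.19

V̂(x̄_st) = Σ W_h² s_h²/n_h, with W_h = N_h/N and N = 1170:
  stratum 1: (90/1170)²·32.9²/8 = 0.800599
  stratum 2: (350/1170)²·7.7²/33 = 0.16078
  stratum 3: (590/1170)²·41.6²/71 = 6.19813
  stratum 4: (140/1170)²·47.9²/32 = 1.02661
V̂(x̄_st) = 8.18612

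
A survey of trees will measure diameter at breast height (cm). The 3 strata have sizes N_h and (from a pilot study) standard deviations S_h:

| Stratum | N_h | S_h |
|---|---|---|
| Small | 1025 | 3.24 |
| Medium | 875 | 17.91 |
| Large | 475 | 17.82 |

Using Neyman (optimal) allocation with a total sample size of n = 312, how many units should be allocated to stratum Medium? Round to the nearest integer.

178

Neyman allocation: n_h = n · N_h S_h / Σ N_i S_i, with n = 312.
  stratum Small: N_h·S_h = 1025·3.24 = 3321.00
  stratum Medium: N_h·S_h = 875·17.91 = 15671.25
  stratum Large: N_h·S_h = 475·17.82 = 8464.50
Σ N_h S_h = 27456.75
n for stratum Medium = 312·15671.25/27456.75 = 178.078 → 178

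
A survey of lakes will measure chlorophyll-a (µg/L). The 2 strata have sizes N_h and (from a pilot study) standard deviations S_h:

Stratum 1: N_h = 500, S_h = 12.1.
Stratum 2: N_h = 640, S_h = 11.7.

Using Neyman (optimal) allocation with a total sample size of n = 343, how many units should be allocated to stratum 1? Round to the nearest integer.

153

Neyman allocation: n_h = n · N_h S_h / Σ N_i S_i, with n = 343.
  stratum 1: N_h·S_h = 500·12.1 = 6050.00
  stratum 2: N_h·S_h = 640·11.7 = 7488.00
Σ N_h S_h = 13538.00
n for stratum 1 = 343·6050.00/13538.00 = 153.283 → 153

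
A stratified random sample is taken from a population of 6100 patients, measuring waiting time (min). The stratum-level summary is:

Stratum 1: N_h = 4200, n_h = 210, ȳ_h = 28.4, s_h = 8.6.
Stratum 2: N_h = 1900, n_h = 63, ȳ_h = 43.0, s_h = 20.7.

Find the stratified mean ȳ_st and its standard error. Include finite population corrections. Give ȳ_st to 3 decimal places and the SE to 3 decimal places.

ȳ_st = Σ W_h ȳ_h = (4200·28.4 + 1900·43.0)/6100 = 32.94754
V̂(ȳ_st) = Σ W_h² (1 − n_h/N_h) s_h²/n_h, with W_h = N_h/N and N = 6100:
  stratum 1: (4200/6100)²·(1 − 210/4200)·8.6²/210 = 0.158613
  stratum 2: (1900/6100)²·(1 − 63/1900)·20.7²/63 = 0.637974
V̂(ȳ_st) = 0.796588
SE(ȳ_st) = √0.796588 = 0.892518

ȳ_st ≈ 32.948, SE ≈ 0.893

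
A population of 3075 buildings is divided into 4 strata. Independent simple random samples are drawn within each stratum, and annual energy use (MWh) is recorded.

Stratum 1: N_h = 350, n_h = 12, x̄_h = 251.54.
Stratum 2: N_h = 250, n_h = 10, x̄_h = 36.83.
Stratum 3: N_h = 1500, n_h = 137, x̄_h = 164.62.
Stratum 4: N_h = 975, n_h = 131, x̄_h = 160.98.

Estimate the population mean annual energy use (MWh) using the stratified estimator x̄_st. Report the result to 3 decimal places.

x̄_st ≈ 162.970

N = Σ N_h = 3075. Stratum weights W_h = N_h/N.
x̄_st = (350·251.54 + 250·36.83 + 1500·164.62 + 975·160.98) / 3075 = 162.96976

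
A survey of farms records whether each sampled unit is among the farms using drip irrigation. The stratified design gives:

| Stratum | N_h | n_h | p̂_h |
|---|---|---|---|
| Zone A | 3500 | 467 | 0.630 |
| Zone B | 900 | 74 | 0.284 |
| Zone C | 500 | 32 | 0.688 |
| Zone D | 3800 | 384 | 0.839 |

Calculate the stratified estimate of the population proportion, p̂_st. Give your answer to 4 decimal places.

N = 8700; stratum weights W_h = N_h/N.
p̂_st = Σ W_h p̂_h = (3500·0.630 + 900·0.284 + 500·0.688 + 3800·0.839)/8700 = 0.68883

p̂_st ≈ 0.6888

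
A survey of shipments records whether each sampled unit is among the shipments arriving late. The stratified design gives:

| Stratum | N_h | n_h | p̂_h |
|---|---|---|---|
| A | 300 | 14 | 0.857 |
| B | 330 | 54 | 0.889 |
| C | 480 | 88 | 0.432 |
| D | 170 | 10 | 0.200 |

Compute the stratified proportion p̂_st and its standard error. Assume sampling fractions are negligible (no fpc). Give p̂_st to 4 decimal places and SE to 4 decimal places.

p̂_st ≈ 0.6186, SE ≈ 0.0368

N = 1280; stratum weights W_h = N_h/N.
p̂_st = Σ W_h p̂_h = (300·0.857 + 330·0.889 + 480·0.432 + 170·0.200)/1280 = 0.61862
V̂(p̂_st) = Σ W_h² p̂_h(1−p̂_h)/(n_h−1):
  stratum A: (300/1280)²·0.857·0.143/13 = 0.000517841
  stratum B: (330/1280)²·0.889·0.111/53 = 0.000123753
  stratum C: (480/1280)²·0.432·0.568/87 = 0.000396621
  stratum D: (170/1280)²·0.200·0.800/9 = 0.000313585
V̂(p̂_st) = 0.0013518; SE = √V̂ = 0.0367668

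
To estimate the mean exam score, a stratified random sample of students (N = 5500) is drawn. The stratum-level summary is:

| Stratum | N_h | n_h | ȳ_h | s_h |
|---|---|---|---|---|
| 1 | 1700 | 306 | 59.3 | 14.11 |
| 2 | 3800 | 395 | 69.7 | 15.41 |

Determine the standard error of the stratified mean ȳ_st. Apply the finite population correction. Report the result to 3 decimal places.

V̂(ȳ_st) = Σ W_h² (1 − n_h/N_h) s_h²/n_h, with W_h = N_h/N and N = 5500:
  stratum 1: (1700/5500)²·(1 − 306/1700)·14.11²/306 = 0.0509705
  stratum 2: (3800/5500)²·(1 − 395/3800)·15.41²/395 = 0.257148
V̂(ȳ_st) = 0.308119
SE(ȳ_st) = √0.308119 = 0.555084

SE(ȳ_st) ≈ 0.555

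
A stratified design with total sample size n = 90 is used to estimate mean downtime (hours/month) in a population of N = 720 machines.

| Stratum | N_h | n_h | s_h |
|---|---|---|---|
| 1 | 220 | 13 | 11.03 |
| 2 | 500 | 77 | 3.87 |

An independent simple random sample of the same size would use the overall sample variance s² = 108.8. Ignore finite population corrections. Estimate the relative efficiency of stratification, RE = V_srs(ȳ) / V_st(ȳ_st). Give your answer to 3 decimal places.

V̂(ȳ_st) = Σ W_h² s_h²/n_h, with W_h = N_h/N and N = 720:
  stratum 1: (220/720)²·11.03²/13 = 0.873752
  stratum 2: (500/720)²·3.87²/77 = 0.0938007
V_st = 0.967552
V_srs = s²/n = 108.8/90 = 1.20889
Relative efficiency = V_srs / V_st = 1.20889/0.967552 = 1.2494

RE ≈ 1.249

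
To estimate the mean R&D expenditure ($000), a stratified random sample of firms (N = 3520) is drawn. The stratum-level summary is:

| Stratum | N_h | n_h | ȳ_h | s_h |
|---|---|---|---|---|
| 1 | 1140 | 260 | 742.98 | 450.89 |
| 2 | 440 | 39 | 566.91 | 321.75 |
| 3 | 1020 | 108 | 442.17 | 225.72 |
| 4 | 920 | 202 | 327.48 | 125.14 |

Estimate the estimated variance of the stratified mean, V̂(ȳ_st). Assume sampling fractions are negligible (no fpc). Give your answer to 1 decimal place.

V̂(ȳ_st) ≈ 168.4

V̂(ȳ_st) = Σ W_h² s_h²/n_h, with W_h = N_h/N and N = 3520:
  stratum 1: (1140/3520)²·450.89²/260 = 82.0148
  stratum 2: (440/3520)²·321.75²/39 = 41.4756
  stratum 3: (1020/3520)²·225.72²/108 = 39.6124
  stratum 4: (920/3520)²·125.14²/202 = 5.2958
V̂(ȳ_st) = 168.399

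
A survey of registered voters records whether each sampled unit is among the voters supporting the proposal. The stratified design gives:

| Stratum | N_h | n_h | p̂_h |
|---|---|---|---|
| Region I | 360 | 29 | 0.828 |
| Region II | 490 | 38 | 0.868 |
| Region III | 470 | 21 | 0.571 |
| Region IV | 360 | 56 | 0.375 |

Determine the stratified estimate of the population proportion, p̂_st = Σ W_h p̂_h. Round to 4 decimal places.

p̂_st ≈ 0.6707

N = 1680; stratum weights W_h = N_h/N.
p̂_st = Σ W_h p̂_h = (360·0.828 + 490·0.868 + 470·0.571 + 360·0.375)/1680 = 0.67070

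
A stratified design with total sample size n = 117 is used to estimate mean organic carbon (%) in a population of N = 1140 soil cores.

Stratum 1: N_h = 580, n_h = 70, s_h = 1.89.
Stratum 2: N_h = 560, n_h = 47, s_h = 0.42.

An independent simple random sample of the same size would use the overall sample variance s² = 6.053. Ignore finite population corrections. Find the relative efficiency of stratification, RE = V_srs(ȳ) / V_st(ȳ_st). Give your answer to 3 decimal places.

V̂(ȳ_st) = Σ W_h² s_h²/n_h, with W_h = N_h/N and N = 1140:
  stratum 1: (580/1140)²·1.89²/70 = 0.0132091
  stratum 2: (560/1140)²·0.42²/47 = 0.000905664
V_st = 0.0141147
V_srs = s²/n = 6.053/117 = 0.051735
Relative efficiency = V_srs / V_st = 0.051735/0.0141147 = 3.6653

RE ≈ 3.665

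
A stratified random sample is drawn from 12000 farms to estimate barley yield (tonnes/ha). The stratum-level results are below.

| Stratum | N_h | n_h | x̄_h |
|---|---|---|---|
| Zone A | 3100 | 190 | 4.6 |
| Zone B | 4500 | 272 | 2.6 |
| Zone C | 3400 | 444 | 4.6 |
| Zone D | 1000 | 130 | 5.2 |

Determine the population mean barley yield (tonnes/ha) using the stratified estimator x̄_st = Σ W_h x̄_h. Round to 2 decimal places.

N = Σ N_h = 12000. Stratum weights W_h = N_h/N.
x̄_st = (3100·4.6 + 4500·2.6 + 3400·4.6 + 1000·5.2) / 12000 = 3.9000

x̄_st ≈ 3.90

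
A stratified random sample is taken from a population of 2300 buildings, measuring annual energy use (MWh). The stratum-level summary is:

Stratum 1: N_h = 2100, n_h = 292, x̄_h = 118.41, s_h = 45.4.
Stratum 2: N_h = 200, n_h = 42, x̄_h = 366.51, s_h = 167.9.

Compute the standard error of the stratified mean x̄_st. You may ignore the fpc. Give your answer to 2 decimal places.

SE(x̄_st) ≈ 3.31

V̂(x̄_st) = Σ W_h² s_h²/n_h, with W_h = N_h/N and N = 2300:
  stratum 1: (2100/2300)²·45.4²/292 = 5.88453
  stratum 2: (200/2300)²·167.9²/42 = 5.07524
V̂(x̄_st) = 10.9598
SE(x̄_st) = √10.9598 = 3.31055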